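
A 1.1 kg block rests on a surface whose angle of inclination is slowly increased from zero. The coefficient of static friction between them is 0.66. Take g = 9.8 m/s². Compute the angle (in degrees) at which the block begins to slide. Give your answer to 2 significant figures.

At the threshold of sliding, static friction is at its maximum μ_s N and exactly balances the weight component along the incline: mg sin θ = μ_s mg cos θ.
Hence tan θ = μ_s = 0.66, so θ = arctan(0.66) = 33.4248°.

33°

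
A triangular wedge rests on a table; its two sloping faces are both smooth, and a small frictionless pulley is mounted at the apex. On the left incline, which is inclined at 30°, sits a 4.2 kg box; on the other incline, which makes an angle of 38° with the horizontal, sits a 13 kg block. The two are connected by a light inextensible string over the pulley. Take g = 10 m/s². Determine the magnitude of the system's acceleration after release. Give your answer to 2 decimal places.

Resolve each weight along its own incline: the 4.2 kg mass has component 4.2 × 10 × sin 30° = 21.000 N down its slope, and the 13 kg mass has 13 × 10 × sin 38° = 80.036 N down its slope.
The 13 kg side's 80.036 N exceeds the other side's 21.000 N, so that mass slides down and the 4.2 kg mass slides up. Taking that direction as positive, Newton's second law for the whole system gives 80.036 − 21.000 = (4.2 + 13) a, so a = 59.036 / 17.2 = 3.4323 m/s².

3.43 m/s²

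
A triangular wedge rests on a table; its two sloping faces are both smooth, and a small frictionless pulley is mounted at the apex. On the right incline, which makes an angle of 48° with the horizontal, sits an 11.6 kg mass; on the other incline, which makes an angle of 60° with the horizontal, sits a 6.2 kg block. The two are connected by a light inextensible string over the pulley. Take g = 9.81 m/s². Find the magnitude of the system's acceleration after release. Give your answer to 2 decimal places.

1.79 m/s²

Resolve each weight along its own incline: the 11.6 kg mass has component 11.6 × 9.81 × sin 48° = 84.567 N down its slope, and the 6.2 kg mass has 6.2 × 9.81 × sin 60° = 52.673 N down its slope.
The 11.6 kg side's 84.567 N exceeds the other side's 52.673 N, so that mass slides down and the 6.2 kg mass slides up. Taking that direction as positive, Newton's second law for the whole system gives 84.567 − 52.673 = (11.6 + 6.2) a, so a = 31.894 / 17.8 = 1.7918 m/s².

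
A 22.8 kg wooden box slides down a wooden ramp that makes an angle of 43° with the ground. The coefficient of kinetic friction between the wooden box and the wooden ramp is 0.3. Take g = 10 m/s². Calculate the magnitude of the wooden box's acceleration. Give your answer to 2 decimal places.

4.63 m/s²

Resolving the weight along the incline: the component pulling the wooden box down the slope is mg sin 43° = 22.8 × 10 × 0.6820 = 155.496 N, and the normal force is N = mg cos 43° = 22.8 × 10 × 0.7314 = 166.759 N.
Kinetic friction acts up the slope with magnitude f = μN = 0.3 × 166.759 = 50.028 N.
Net force along the incline is 155.496 − 50.028 = 105.468 N, so a = 105.468 / 22.8 = 4.6258 m/s².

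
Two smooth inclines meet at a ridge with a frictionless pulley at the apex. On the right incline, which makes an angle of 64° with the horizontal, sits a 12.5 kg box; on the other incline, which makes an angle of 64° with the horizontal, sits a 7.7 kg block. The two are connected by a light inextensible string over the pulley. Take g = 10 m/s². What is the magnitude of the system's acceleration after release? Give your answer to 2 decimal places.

2.14 m/s²

Resolve each weight along its own incline: the 12.5 kg mass has component 12.5 × 10 × sin 64° = 112.349 N down its slope, and the 7.7 kg mass has 7.7 × 10 × sin 64° = 69.207 N down its slope.
The 12.5 kg side's 112.349 N exceeds the other side's 69.207 N, so that mass slides down and the 7.7 kg mass slides up. Taking that direction as positive, Newton's second law for the whole system gives 112.349 − 69.207 = (12.5 + 7.7) a, so a = 43.142 / 20.2 = 2.1357 m/s².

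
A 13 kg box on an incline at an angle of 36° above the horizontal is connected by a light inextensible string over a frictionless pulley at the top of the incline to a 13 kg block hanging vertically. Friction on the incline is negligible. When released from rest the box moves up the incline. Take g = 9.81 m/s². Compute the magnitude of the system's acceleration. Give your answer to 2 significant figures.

2.0 m/s²

For the box on the incline: the weight component along the slope is m₁g sin 36° = 13 × 9.81 × 0.5878 = 74.962 N and the normal force is N = m₁g cos 36° = 103.174 N.
Newton's second law for the box (up-slope positive): T − 74.962 = 13 a. For the hanging block (downward positive): 13 × 9.81 − T = 13 a.
Adding the two equations eliminates T: 52.568 = 26 a, so a = 2.0218 m/s².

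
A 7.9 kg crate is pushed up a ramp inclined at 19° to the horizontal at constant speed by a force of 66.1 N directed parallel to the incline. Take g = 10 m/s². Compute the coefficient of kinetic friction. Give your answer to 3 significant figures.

0.541

At constant speed ΣF = 0 along the incline. The applied 66.1 N acts up the slope; the weight component mg sin 19° = 25.720 N and kinetic friction μN both act down the slope.
So 66.1 = 25.720 + μ × 74.696, giving μ = (66.1 − 25.720) / 74.696 = 0.5406.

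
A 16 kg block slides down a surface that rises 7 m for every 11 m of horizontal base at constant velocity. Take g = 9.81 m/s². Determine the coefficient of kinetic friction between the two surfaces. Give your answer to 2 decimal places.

At constant velocity the net force along the incline is zero: mg sin 32.47° = μ mg cos 32.47°.
So μ = tan 32.47° = 0.5369 / 0.8437 = 0.6364.

0.64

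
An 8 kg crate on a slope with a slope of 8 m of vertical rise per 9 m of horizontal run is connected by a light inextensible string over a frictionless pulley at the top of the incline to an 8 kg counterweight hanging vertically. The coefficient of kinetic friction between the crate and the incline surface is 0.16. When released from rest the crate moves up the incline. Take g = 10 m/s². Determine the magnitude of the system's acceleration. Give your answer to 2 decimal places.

1.08 m/s²

For the crate on the incline: the weight component along the slope is m₁g sin 41.63° = 8 × 10 × 0.6644 = 53.152 N and the normal force is N = m₁g cos 41.63° = 59.793 N.
Kinetic friction opposes the crate's motion up the incline: f = μN = 0.16 × 59.793 = 9.567 N acting down the slope.
Newton's second law for the crate (up-slope positive): T − 53.152 − 9.567 = 8 a. For the hanging counterweight (downward positive): 8 × 10 − T = 8 a.
Adding the two equations eliminates T: 17.281 = 16 a, so a = 1.0801 m/s².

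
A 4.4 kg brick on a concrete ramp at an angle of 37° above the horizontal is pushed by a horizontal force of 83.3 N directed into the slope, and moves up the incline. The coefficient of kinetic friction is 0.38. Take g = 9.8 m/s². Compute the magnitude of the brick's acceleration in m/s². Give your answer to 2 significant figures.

1.9 m/s²

The horizontal push has components F cos 37° = 83.3 × 0.7986 = 66.523 N up the incline and F sin 37° = 83.3 × 0.6018 = 50.130 N pressing into the surface.
The normal force is therefore N = mg cos 37° + F sin 37° = 34.436 + 50.130 = 84.566 N, and kinetic friction down the slope is μN = 0.38 × 84.566 = 32.135 N.
Along the incline: F cos 37° − mg sin 37° − μN = ma, so 66.523 − 25.950 − 32.135 = 4.4 a, giving a = 1.9177 m/s².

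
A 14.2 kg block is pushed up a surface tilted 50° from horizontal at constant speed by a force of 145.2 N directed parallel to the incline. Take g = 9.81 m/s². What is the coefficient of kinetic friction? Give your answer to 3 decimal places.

At constant speed ΣF = 0 along the incline. The applied 145.2 N acts up the slope; the weight component mg sin 50° = 106.712 N and kinetic friction μN both act down the slope.
So 145.2 = 106.712 + μ × 89.542, giving μ = (145.2 − 106.712) / 89.542 = 0.4298.

0.430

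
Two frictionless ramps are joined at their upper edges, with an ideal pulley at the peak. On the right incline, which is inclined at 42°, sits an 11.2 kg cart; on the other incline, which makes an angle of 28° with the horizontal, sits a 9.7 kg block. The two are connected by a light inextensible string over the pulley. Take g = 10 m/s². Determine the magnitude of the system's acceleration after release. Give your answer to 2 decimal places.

Resolve each weight along its own incline: the 11.2 kg mass has component 11.2 × 10 × sin 42° = 74.943 N down its slope, and the 9.7 kg mass has 9.7 × 10 × sin 28° = 45.539 N down its slope.
The 11.2 kg side's 74.943 N exceeds the other side's 45.539 N, so that mass slides down and the 9.7 kg mass slides up. Taking that direction as positive, Newton's second law for the whole system gives 74.943 − 45.539 = (11.2 + 9.7) a, so a = 29.404 / 20.9 = 1.4069 m/s².

1.41 m/s²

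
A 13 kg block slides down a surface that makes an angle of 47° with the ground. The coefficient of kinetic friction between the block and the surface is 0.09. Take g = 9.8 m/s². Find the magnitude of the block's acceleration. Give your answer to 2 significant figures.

6.6 m/s²

Resolving the weight along the incline: the component pulling the block down the slope is mg sin 47° = 13 × 9.8 × 0.7314 = 93.180 N, and the normal force is N = mg cos 47° = 13 × 9.8 × 0.6820 = 86.887 N.
Kinetic friction acts up the slope with magnitude f = μN = 0.09 × 86.887 = 7.820 N.
Net force along the incline is 93.180 − 7.820 = 85.360 N, so a = 85.360 / 13 = 6.5662 m/s².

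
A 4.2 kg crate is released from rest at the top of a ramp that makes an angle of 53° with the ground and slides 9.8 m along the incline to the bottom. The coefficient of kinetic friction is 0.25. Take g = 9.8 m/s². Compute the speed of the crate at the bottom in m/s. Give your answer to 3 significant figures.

11.2 m/s

The weight component along the incline is mg sin 53° = 32.872 N and the normal force is N = mg cos 53° = 24.771 N.
Friction up the slope is f = μN = 0.25 × 24.771 = 6.193 N, so the net downslope force is 32.872 − 6.193 = 26.679 N and a = 26.679 / 4.2 = 6.3521 m/s².
Starting from rest over a distance of 9.8 m, v² = 2aL = 2 × 6.3521 × 9.8 = 124.5012, so v = 11.1580 m/s.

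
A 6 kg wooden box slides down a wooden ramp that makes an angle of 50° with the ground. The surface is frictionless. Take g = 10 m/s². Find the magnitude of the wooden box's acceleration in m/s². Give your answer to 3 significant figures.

Resolving the weight along the incline: the component pulling the wooden box down the slope is mg sin 50° = 6 × 10 × 0.7660 = 45.960 N, and the normal force is N = mg cos 50° = 6 × 10 × 0.6428 = 38.568 N.
With no friction the net force along the incline is 45.960 N, so a = g sin 50° = 45.960 / 6 = 7.6600 m/s².

7.66 m/s²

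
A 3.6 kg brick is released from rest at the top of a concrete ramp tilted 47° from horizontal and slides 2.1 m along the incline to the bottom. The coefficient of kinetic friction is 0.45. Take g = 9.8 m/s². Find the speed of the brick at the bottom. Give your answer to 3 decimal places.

The weight component along the incline is mg sin 47° = 25.802 N and the normal force is N = mg cos 47° = 24.061 N.
Friction up the slope is f = μN = 0.45 × 24.061 = 10.827 N, so the net downslope force is 25.802 − 10.827 = 14.975 N and a = 14.975 / 3.6 = 4.1597 m/s².
Starting from rest over a distance of 2.1 m, v² = 2aL = 2 × 4.1597 × 2.1 = 17.4707, so v = 4.1798 m/s.

4.180 m/s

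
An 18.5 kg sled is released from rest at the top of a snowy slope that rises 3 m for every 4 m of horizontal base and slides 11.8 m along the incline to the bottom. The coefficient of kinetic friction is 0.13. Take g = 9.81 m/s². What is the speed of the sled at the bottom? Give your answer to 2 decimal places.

10.72 m/s

The weight component along the incline is mg sin 36.87° = 108.891 N and the normal force is N = mg cos 36.87° = 145.188 N.
Friction up the slope is f = μN = 0.13 × 145.188 = 18.874 N, so the net downslope force is 108.891 − 18.874 = 90.017 N and a = 90.017 / 18.5 = 4.8658 m/s².
Starting from rest over a distance of 11.8 m, v² = 2aL = 2 × 4.8658 × 11.8 = 114.8329, so v = 10.7160 m/s.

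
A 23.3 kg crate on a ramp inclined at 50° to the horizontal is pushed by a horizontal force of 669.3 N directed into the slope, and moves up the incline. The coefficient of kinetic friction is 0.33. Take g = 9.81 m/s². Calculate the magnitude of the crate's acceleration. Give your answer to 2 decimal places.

The horizontal push has components F cos 50° = 669.3 × 0.6428 = 430.226 N up the incline and F sin 50° = 669.3 × 0.7660 = 512.684 N pressing into the surface.
The normal force is therefore N = mg cos 50° + F sin 50° = 146.927 + 512.684 = 659.611 N, and kinetic friction down the slope is μN = 0.33 × 659.611 = 217.672 N.
Along the incline: F cos 50° − mg sin 50° − μN = ma, so 430.226 − 175.087 − 217.672 = 23.3 a, giving a = 1.6080 m/s².

1.61 m/s²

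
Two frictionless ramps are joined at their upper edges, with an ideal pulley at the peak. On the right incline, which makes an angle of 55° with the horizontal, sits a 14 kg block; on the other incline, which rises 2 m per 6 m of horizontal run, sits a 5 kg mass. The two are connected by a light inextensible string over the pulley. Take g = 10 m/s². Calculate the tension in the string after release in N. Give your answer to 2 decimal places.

Resolve each weight along its own incline: the 14 kg mass has component 14 × 10 × sin 55° = 114.681 N down its slope, and the 5 kg mass has 5 × 10 × sin 18.43° = 15.811 N down its slope.
The 14 kg side's 114.681 N exceeds the other side's 15.811 N, so that mass slides down and the 5 kg mass slides up. Taking that direction as positive, Newton's second law for the whole system gives 114.681 − 15.811 = (14 + 5) a, so a = 98.870 / 19 = 5.2037 m/s².
For the 5 kg mass (up-slope positive): T − 15.811 = 5 × 5.2037, so T = 41.830 N.

41.83 N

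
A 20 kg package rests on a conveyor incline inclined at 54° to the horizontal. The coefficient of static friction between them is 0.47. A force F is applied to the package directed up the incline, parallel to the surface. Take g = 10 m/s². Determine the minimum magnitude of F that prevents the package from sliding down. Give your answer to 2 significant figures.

110 N

The normal force is N = mg cos 54° = 117.557 N. With F at its minimum the package is on the verge of sliding down, so static friction is at its maximum μ_s N = 0.47 × 117.557 = 55.252 N and acts up the slope.
Equilibrium along the incline: F + μ_s N = mg sin 54°, so F = 161.803 − 55.252 = 106.551 N.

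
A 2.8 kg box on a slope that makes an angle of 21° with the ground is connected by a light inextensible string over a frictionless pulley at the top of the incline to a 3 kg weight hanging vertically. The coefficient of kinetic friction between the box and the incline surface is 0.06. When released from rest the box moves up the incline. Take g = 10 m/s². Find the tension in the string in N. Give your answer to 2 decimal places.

20.48 N

For the box on the incline: the weight component along the slope is m₁g sin 21° = 2.8 × 10 × 0.3584 = 10.035 N and the normal force is N = m₁g cos 21° = 26.140 N.
Kinetic friction opposes the box's motion up the incline: f = μN = 0.06 × 26.140 = 1.568 N acting down the slope.
Newton's second law for the box (up-slope positive): T − 10.035 − 1.568 = 2.8 a. For the hanging weight (downward positive): 3 × 10 − T = 3 a.
Adding the two equations eliminates T: 18.397 = 5.8 a, so a = 3.1719 m/s².
Then from the hanging weight's equation, T = 3 × (10 − 3.1719) = 20.484 N.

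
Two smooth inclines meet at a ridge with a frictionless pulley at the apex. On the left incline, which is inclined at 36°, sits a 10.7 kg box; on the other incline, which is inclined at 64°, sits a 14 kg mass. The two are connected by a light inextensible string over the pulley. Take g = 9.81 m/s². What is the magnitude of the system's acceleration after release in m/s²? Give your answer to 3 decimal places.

2.500 m/s²

Resolve each weight along its own incline: the 10.7 kg mass has component 10.7 × 9.81 × sin 36° = 61.698 N down its slope, and the 14 kg mass has 14 × 9.81 × sin 64° = 123.440 N down its slope.
The 14 kg side's 123.440 N exceeds the other side's 61.698 N, so that mass slides down and the 10.7 kg mass slides up. Taking that direction as positive, Newton's second law for the whole system gives 123.440 − 61.698 = (10.7 + 14) a, so a = 61.742 / 24.7 = 2.4997 m/s².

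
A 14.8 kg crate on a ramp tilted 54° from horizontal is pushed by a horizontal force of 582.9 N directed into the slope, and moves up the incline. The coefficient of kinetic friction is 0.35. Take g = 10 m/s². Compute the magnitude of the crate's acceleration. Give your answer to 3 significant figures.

The horizontal push has components F cos 54° = 582.9 × 0.5878 = 342.629 N up the incline and F sin 54° = 582.9 × 0.8090 = 471.566 N pressing into the surface.
The normal force is therefore N = mg cos 54° + F sin 54° = 86.994 + 471.566 = 558.560 N, and kinetic friction down the slope is μN = 0.35 × 558.560 = 195.496 N.
Along the incline: F cos 54° − mg sin 54° − μN = ma, so 342.629 − 119.732 − 195.496 = 14.8 a, giving a = 1.8514 m/s².

1.85 m/s²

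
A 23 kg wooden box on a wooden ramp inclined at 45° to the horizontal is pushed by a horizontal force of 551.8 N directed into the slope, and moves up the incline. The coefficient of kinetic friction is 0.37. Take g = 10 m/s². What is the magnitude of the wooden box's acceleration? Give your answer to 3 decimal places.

The horizontal push has components F cos 45° = 551.8 × 0.7071 = 390.178 N up the incline and F sin 45° = 551.8 × 0.7071 = 390.178 N pressing into the surface.
The normal force is therefore N = mg cos 45° + F sin 45° = 162.633 + 390.178 = 552.811 N, and kinetic friction down the slope is μN = 0.37 × 552.811 = 204.540 N.
Along the incline: F cos 45° − mg sin 45° − μN = ma, so 390.178 − 162.633 − 204.540 = 23 a, giving a = 1.0002 m/s².

1.000 m/s²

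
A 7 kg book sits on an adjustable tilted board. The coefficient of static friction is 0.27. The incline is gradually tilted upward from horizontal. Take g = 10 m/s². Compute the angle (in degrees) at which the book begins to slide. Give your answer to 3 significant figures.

At the threshold of sliding, static friction is at its maximum μ_s N and exactly balances the weight component along the incline: mg sin θ = μ_s mg cos θ.
Hence tan θ = μ_s = 0.27, so θ = arctan(0.27) = 15.1096°.

15.1°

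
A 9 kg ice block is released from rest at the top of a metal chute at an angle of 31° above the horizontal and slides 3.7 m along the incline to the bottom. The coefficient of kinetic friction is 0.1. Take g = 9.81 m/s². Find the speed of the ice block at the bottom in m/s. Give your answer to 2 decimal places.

5.58 m/s

The weight component along the incline is mg sin 31° = 45.473 N and the normal force is N = mg cos 31° = 75.679 N.
Friction up the slope is f = μN = 0.1 × 75.679 = 7.568 N, so the net downslope force is 45.473 − 7.568 = 37.905 N and a = 37.905 / 9 = 4.2117 m/s².
Starting from rest over a distance of 3.7 m, v² = 2aL = 2 × 4.2117 × 3.7 = 31.1666, so v = 5.5827 m/s.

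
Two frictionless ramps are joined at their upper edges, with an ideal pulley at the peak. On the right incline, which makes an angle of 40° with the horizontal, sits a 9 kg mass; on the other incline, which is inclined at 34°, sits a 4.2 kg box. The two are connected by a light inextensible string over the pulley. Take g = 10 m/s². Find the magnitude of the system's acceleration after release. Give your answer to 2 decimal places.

2.60 m/s²

Resolve each weight along its own incline: the 9 kg mass has component 9 × 10 × sin 40° = 57.851 N down its slope, and the 4.2 kg mass has 4.2 × 10 × sin 34° = 23.486 N down its slope.
The 9 kg side's 57.851 N exceeds the other side's 23.486 N, so that mass slides down and the 4.2 kg mass slides up. Taking that direction as positive, Newton's second law for the whole system gives 57.851 − 23.486 = (9 + 4.2) a, so a = 34.365 / 13.2 = 2.6034 m/s².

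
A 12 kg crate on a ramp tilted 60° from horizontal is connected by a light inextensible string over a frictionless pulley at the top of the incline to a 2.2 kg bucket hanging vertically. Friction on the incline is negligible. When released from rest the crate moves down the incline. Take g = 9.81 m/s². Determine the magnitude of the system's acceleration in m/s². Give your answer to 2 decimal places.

5.66 m/s²

For the crate on the incline: the weight component along the slope is m₁g sin 60° = 12 × 9.81 × 0.8660 = 101.946 N and the normal force is N = m₁g cos 60° = 58.860 N.
Newton's second law for the crate (down-slope positive): 101.946 − T = 12 a. For the hanging bucket (upward positive): T − 2.2 × 9.81 = 2.2 a.
Adding the two equations eliminates T: 80.364 = 14.2 a, so a = 5.6594 m/s².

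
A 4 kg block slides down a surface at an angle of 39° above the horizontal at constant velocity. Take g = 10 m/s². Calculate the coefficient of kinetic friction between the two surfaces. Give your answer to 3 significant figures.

At constant velocity the net force along the incline is zero: mg sin 39° = μ mg cos 39°.
So μ = tan 39° = 0.6293 / 0.7771 = 0.8098.

0.810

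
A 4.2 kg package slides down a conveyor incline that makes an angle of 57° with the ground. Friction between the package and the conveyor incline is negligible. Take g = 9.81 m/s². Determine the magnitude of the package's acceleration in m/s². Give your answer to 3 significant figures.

8.23 m/s²

Resolving the weight along the incline: the component pulling the package down the slope is mg sin 57° = 4.2 × 9.81 × 0.8387 = 34.556 N, and the normal force is N = mg cos 57° = 4.2 × 9.81 × 0.5446 = 22.439 N.
With no friction the net force along the incline is 34.556 N, so a = g sin 57° = 34.556 / 4.2 = 8.2276 m/s².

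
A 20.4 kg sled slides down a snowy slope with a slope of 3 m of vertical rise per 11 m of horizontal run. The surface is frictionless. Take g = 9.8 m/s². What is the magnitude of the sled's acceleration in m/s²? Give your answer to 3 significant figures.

2.58 m/s²

Resolving the weight along the incline: the component pulling the sled down the slope is mg sin 15.26° = 20.4 × 9.8 × 0.2631 = 52.599 N, and the normal force is N = mg cos 15.26° = 20.4 × 9.8 × 0.9648 = 192.883 N.
With no friction the net force along the incline is 52.599 N, so a = g sin 15.26° = 52.599 / 20.4 = 2.5784 m/s².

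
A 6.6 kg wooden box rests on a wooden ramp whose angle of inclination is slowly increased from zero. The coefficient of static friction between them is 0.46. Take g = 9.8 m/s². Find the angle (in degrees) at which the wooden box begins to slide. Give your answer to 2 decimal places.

24.70°

At the threshold of sliding, static friction is at its maximum μ_s N and exactly balances the weight component along the incline: mg sin θ = μ_s mg cos θ.
Hence tan θ = μ_s = 0.46, so θ = arctan(0.46) = 24.7024°.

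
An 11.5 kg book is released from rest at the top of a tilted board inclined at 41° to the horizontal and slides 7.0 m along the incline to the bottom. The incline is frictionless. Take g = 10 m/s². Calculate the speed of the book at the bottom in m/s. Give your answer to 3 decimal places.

9.584 m/s

The weight component along the incline is mg sin 41° = 75.447 N and the normal force is N = mg cos 41° = 86.792 N.
With no friction, a = g sin 41° = 6.5606 m/s².
Starting from rest over a distance of 7.0 m, v² = 2aL = 2 × 6.5606 × 7.0 = 91.8484, so v = 9.5838 m/s.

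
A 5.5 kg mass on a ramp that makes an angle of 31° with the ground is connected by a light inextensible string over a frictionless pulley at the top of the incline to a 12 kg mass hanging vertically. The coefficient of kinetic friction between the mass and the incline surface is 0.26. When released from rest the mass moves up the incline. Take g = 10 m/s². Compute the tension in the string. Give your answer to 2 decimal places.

For the mass on the incline: the weight component along the slope is m₁g sin 31° = 5.5 × 10 × 0.5150 = 28.325 N and the normal force is N = m₁g cos 31° = 47.144 N.
Kinetic friction opposes the mass's motion up the incline: f = μN = 0.26 × 47.144 = 12.257 N acting down the slope.
Newton's second law for the mass (up-slope positive): T − 28.325 − 12.257 = 5.5 a. For the hanging mass (downward positive): 12 × 10 − T = 12 a.
Adding the two equations eliminates T: 79.418 = 17.5 a, so a = 4.5382 m/s².
Then from the hanging mass's equation, T = 12 × (10 − 4.5382) = 65.542 N.

65.54 N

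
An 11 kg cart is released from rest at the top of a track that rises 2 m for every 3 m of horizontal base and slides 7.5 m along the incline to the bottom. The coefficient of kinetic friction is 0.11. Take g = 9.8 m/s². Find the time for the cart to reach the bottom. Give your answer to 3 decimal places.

The weight component along the incline is mg sin 33.69° = 59.797 N and the normal force is N = mg cos 33.69° = 89.695 N.
Friction up the slope is f = μN = 0.11 × 89.695 = 9.866 N, so the net downslope force is 59.797 − 9.866 = 49.931 N and a = 49.931 / 11 = 4.5392 m/s².
Starting from rest, L = ½at², so t = √(2L/a) = √(2 × 7.5 / 4.5392) = 1.8178 s.

1.818 s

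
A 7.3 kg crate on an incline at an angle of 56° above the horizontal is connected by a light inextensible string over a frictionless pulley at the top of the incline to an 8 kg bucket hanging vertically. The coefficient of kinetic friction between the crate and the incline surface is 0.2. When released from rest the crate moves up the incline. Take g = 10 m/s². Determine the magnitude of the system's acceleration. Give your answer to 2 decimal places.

For the crate on the incline: the weight component along the slope is m₁g sin 56° = 7.3 × 10 × 0.8290 = 60.517 N and the normal force is N = m₁g cos 56° = 40.821 N.
Kinetic friction opposes the crate's motion up the incline: f = μN = 0.2 × 40.821 = 8.164 N acting down the slope.
Newton's second law for the crate (up-slope positive): T − 60.517 − 8.164 = 7.3 a. For the hanging bucket (downward positive): 8 × 10 − T = 8 a.
Adding the two equations eliminates T: 11.319 = 15.3 a, so a = 0.7398 m/s².

0.74 m/s²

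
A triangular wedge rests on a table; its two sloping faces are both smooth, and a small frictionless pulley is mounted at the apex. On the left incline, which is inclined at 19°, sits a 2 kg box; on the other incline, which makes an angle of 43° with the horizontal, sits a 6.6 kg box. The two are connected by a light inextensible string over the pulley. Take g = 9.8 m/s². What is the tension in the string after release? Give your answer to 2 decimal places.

Resolve each weight along its own incline: the 2 kg mass has component 2 × 9.8 × sin 19° = 6.381 N down its slope, and the 6.6 kg mass has 6.6 × 9.8 × sin 43° = 44.112 N down its slope.
The 6.6 kg side's 44.112 N exceeds the other side's 6.381 N, so that mass slides down and the 2 kg mass slides up. Taking that direction as positive, Newton's second law for the whole system gives 44.112 − 6.381 = (2 + 6.6) a, so a = 37.731 / 8.6 = 4.3873 m/s².
For the 2 kg mass (up-slope positive): T − 6.381 = 2 × 4.3873, so T = 15.156 N.

15.16 N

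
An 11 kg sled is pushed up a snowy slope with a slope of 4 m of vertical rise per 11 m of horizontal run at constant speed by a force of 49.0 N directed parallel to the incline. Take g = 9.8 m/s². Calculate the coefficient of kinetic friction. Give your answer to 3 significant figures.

At constant speed ΣF = 0 along the incline. The applied 49.0 N acts up the slope; the weight component mg sin 19.98° = 36.840 N and kinetic friction μN both act down the slope.
So 49.0 = 36.840 + μ × 101.310, giving μ = (49.0 − 36.840) / 101.310 = 0.1200.

0.120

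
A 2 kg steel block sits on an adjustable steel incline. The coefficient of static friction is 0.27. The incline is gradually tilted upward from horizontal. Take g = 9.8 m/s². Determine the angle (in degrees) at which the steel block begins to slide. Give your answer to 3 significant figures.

15.1°

At the threshold of sliding, static friction is at its maximum μ_s N and exactly balances the weight component along the incline: mg sin θ = μ_s mg cos θ.
Hence tan θ = μ_s = 0.27, so θ = arctan(0.27) = 15.1096°.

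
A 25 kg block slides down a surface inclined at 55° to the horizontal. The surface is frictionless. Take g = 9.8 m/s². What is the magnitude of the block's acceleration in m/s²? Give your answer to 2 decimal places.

8.03 m/s²

Resolving the weight along the incline: the component pulling the block down the slope is mg sin 55° = 25 × 9.8 × 0.8192 = 200.704 N, and the normal force is N = mg cos 55° = 25 × 9.8 × 0.5736 = 140.532 N.
With no friction the net force along the incline is 200.704 N, so a = g sin 55° = 200.704 / 25 = 8.0282 m/s².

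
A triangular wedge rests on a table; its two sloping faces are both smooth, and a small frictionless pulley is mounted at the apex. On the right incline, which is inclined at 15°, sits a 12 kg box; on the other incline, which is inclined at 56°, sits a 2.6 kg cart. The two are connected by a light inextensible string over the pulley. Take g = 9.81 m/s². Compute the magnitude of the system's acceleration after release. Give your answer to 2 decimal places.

0.64 m/s²

Resolve each weight along its own incline: the 12 kg mass has component 12 × 9.81 × sin 15° = 30.468 N down its slope, and the 2.6 kg mass has 2.6 × 9.81 × sin 56° = 21.145 N down its slope.
The 12 kg side's 30.468 N exceeds the other side's 21.145 N, so that mass slides down and the 2.6 kg mass slides up. Taking that direction as positive, Newton's second law for the whole system gives 30.468 − 21.145 = (12 + 2.6) a, so a = 9.323 / 14.6 = 0.6386 m/s².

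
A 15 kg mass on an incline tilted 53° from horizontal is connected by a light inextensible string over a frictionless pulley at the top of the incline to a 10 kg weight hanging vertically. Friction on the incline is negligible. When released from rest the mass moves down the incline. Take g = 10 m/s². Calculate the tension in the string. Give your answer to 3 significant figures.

For the mass on the incline: the weight component along the slope is m₁g sin 53° = 15 × 10 × 0.7986 = 119.790 N and the normal force is N = m₁g cos 53° = 90.272 N.
Newton's second law for the mass (down-slope positive): 119.790 − T = 15 a. For the hanging weight (upward positive): T − 10 × 10 = 10 a.
Adding the two equations eliminates T: 19.790 = 25 a, so a = 0.7916 m/s².
Then from the hanging weight's equation, T = 10 × (10 + 0.7916) = 107.916 N.

108 N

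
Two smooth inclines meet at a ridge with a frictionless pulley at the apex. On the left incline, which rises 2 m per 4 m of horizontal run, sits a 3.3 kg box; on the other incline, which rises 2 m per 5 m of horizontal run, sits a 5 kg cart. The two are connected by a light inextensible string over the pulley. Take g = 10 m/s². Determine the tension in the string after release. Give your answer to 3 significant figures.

Resolve each weight along its own incline: the 3.3 kg mass has component 3.3 × 10 × sin 26.57° = 14.758 N down its slope, and the 5 kg mass has 5 × 10 × sin 21.80° = 18.570 N down its slope.
The 5 kg side's 18.570 N exceeds the other side's 14.758 N, so that mass slides down and the 3.3 kg mass slides up. Taking that direction as positive, Newton's second law for the whole system gives 18.570 − 14.758 = (3.3 + 5) a, so a = 3.812 / 8.3 = 0.4593 m/s².
For the 3.3 kg mass (up-slope positive): T − 14.758 = 3.3 × 0.4593, so T = 16.274 N.

16.3 N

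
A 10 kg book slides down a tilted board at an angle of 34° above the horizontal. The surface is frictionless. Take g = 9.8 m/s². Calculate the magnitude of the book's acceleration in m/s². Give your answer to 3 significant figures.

5.48 m/s²

Resolving the weight along the incline: the component pulling the book down the slope is mg sin 34° = 10 × 9.8 × 0.5592 = 54.802 N, and the normal force is N = mg cos 34° = 10 × 9.8 × 0.8290 = 81.242 N.
With no friction the net force along the incline is 54.802 N, so a = g sin 34° = 54.802 / 10 = 5.4802 m/s².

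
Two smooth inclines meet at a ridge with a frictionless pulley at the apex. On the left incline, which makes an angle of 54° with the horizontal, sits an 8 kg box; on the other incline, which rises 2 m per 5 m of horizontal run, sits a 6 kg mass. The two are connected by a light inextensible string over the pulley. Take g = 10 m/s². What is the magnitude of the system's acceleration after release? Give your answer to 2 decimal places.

Resolve each weight along its own incline: the 8 kg mass has component 8 × 10 × sin 54° = 64.721 N down its slope, and the 6 kg mass has 6 × 10 × sin 21.80° = 22.283 N down its slope.
The 8 kg side's 64.721 N exceeds the other side's 22.283 N, so that mass slides down and the 6 kg mass slides up. Taking that direction as positive, Newton's second law for the whole system gives 64.721 − 22.283 = (8 + 6) a, so a = 42.438 / 14 = 3.0313 m/s².

3.03 m/s²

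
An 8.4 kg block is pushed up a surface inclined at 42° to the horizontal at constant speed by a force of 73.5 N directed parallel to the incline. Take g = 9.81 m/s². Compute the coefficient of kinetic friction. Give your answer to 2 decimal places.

0.30

At constant speed ΣF = 0 along the incline. The applied 73.5 N acts up the slope; the weight component mg sin 42° = 55.139 N and kinetic friction μN both act down the slope.
So 73.5 = 55.139 + μ × 61.238, giving μ = (73.5 − 55.139) / 61.238 = 0.2998.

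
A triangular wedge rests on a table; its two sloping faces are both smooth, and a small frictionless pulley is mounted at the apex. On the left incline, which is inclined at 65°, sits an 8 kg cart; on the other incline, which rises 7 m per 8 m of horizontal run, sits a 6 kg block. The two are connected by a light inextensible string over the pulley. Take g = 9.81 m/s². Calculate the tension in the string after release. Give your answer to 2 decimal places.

Resolve each weight along its own incline: the 8 kg mass has component 8 × 9.81 × sin 65° = 71.127 N down its slope, and the 6 kg mass has 6 × 9.81 × sin 41.19° = 38.760 N down its slope.
The 8 kg side's 71.127 N exceeds the other side's 38.760 N, so that mass slides down and the 6 kg mass slides up. Taking that direction as positive, Newton's second law for the whole system gives 71.127 − 38.760 = (8 + 6) a, so a = 32.367 / 14 = 2.3119 m/s².
For the 6 kg mass (up-slope positive): T − 38.760 = 6 × 2.3119, so T = 52.631 N.

52.63 N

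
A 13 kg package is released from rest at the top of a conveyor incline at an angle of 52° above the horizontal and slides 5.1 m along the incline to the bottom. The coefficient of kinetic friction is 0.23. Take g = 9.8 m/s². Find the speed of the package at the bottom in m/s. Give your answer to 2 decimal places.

The weight component along the incline is mg sin 52° = 100.393 N and the normal force is N = mg cos 52° = 78.435 N.
Friction up the slope is f = μN = 0.23 × 78.435 = 18.040 N, so the net downslope force is 100.393 − 18.040 = 82.353 N and a = 82.353 / 13 = 6.3348 m/s².
Starting from rest over a distance of 5.1 m, v² = 2aL = 2 × 6.3348 × 5.1 = 64.6150, so v = 8.0383 m/s.

8.04 m/s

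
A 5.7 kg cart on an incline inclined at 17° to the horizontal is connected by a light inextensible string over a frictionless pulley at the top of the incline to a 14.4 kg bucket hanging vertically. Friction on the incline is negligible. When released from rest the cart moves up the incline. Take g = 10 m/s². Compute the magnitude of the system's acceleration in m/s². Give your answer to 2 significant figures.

6.3 m/s²

For the cart on the incline: the weight component along the slope is m₁g sin 17° = 5.7 × 10 × 0.2924 = 16.667 N and the normal force is N = m₁g cos 17° = 54.509 N.
Newton's second law for the cart (up-slope positive): T − 16.667 = 5.7 a. For the hanging bucket (downward positive): 14.4 × 10 − T = 14.4 a.
Adding the two equations eliminates T: 127.333 = 20.1 a, so a = 6.3350 m/s².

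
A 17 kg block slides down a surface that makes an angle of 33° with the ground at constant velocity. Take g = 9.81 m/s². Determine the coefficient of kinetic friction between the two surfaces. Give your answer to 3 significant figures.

0.649

At constant velocity the net force along the incline is zero: mg sin 33° = μ mg cos 33°.
So μ = tan 33° = 0.5446 / 0.8387 = 0.6493.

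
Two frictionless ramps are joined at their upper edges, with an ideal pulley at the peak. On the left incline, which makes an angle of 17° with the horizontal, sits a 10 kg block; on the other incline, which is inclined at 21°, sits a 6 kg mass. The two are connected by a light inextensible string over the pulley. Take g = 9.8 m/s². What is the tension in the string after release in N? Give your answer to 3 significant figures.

Resolve each weight along its own incline: the 10 kg mass has component 10 × 9.8 × sin 17° = 28.652 N down its slope, and the 6 kg mass has 6 × 9.8 × sin 21° = 21.072 N down its slope.
The 10 kg side's 28.652 N exceeds the other side's 21.072 N, so that mass slides down and the 6 kg mass slides up. Taking that direction as positive, Newton's second law for the whole system gives 28.652 − 21.072 = (10 + 6) a, so a = 7.580 / 16 = 0.4738 m/s².
For the 6 kg mass (up-slope positive): T − 21.072 = 6 × 0.4738, so T = 23.915 N.

23.9 N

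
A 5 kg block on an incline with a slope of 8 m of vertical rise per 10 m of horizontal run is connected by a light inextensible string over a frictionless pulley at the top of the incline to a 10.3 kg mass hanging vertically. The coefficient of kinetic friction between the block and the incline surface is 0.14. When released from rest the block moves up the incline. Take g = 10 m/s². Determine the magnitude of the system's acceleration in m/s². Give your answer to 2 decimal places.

For the block on the incline: the weight component along the slope is m₁g sin 38.66° = 5 × 10 × 0.6247 = 31.235 N and the normal force is N = m₁g cos 38.66° = 39.043 N.
Kinetic friction opposes the block's motion up the incline: f = μN = 0.14 × 39.043 = 5.466 N acting down the slope.
Newton's second law for the block (up-slope positive): T − 31.235 − 5.466 = 5 a. For the hanging mass (downward positive): 10.3 × 10 − T = 10.3 a.
Adding the two equations eliminates T: 66.299 = 15.3 a, so a = 4.3333 m/s².

4.33 m/s²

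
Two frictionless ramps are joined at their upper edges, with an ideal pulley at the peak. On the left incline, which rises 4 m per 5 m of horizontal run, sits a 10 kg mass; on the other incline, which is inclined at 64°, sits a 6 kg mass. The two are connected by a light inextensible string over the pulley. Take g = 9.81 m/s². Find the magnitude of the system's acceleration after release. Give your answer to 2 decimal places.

Resolve each weight along its own incline: the 10 kg mass has component 10 × 9.81 × sin 38.66° = 61.283 N down its slope, and the 6 kg mass has 6 × 9.81 × sin 64° = 52.903 N down its slope.
The 10 kg side's 61.283 N exceeds the other side's 52.903 N, so that mass slides down and the 6 kg mass slides up. Taking that direction as positive, Newton's second law for the whole system gives 61.283 − 52.903 = (10 + 6) a, so a = 8.380 / 16 = 0.5238 m/s².

0.52 m/s²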